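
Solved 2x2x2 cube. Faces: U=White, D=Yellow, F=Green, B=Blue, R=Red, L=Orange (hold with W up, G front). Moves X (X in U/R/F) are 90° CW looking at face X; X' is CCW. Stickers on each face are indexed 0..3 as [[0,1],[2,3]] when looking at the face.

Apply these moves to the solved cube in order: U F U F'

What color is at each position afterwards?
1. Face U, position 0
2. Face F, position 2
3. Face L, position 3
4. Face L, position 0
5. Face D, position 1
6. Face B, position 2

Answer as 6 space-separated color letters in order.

After move 1 (U): U=WWWW F=RRGG R=BBRR B=OOBB L=GGOO
After move 2 (F): F=GRGR U=WWOG R=WBWR D=RBYY L=GYOY
After move 3 (U): U=OWGW F=WBGR R=OOWR B=GYBB L=GROY
After move 4 (F'): F=BRWG U=OWOW R=BORR D=RYYY L=GWOG
Query 1: U[0] = O
Query 2: F[2] = W
Query 3: L[3] = G
Query 4: L[0] = G
Query 5: D[1] = Y
Query 6: B[2] = B

Answer: O W G G Y B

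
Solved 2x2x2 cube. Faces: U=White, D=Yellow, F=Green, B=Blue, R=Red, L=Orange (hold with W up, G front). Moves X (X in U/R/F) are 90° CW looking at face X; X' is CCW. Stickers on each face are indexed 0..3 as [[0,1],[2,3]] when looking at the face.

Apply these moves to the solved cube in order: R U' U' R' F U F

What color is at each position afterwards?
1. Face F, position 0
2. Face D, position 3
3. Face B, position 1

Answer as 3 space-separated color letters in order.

Answer: W Y Y

Derivation:
After move 1 (R): R=RRRR U=WGWG F=GYGY D=YBYB B=WBWB
After move 2 (U'): U=GGWW F=OOGY R=GYRR B=RRWB L=WBOO
After move 3 (U'): U=GWGW F=WBGY R=OORR B=GYWB L=RROO
After move 4 (R'): R=OROR U=GWGG F=WWGW D=YBYY B=BYBB
After move 5 (F): F=GWWW U=GWOR R=GRGR D=OOYY L=RYOB
After move 6 (U): U=OGRW F=GRWW R=BYGR B=RYBB L=GWOB
After move 7 (F): F=WGWR U=OGBW R=RYWR D=GBYY L=GOOO
Query 1: F[0] = W
Query 2: D[3] = Y
Query 3: B[1] = Y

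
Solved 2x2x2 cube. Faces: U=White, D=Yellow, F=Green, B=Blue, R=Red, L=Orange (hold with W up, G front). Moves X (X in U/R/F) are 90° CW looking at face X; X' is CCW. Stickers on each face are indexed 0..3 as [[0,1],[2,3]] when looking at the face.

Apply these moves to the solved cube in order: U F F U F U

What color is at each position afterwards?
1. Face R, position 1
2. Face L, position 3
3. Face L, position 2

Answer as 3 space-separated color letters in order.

After move 1 (U): U=WWWW F=RRGG R=BBRR B=OOBB L=GGOO
After move 2 (F): F=GRGR U=WWOG R=WBWR D=RBYY L=GYOY
After move 3 (F): F=GGRR U=WWYY R=OBGR D=WWYY L=GROB
After move 4 (U): U=YWYW F=OBRR R=OOGR B=GRBB L=GGOB
After move 5 (F): F=RORB U=YWBG R=YOWR D=GOYY L=GWOW
After move 6 (U): U=BYGW F=YORB R=GRWR B=GWBB L=ROOW
Query 1: R[1] = R
Query 2: L[3] = W
Query 3: L[2] = O

Answer: R W O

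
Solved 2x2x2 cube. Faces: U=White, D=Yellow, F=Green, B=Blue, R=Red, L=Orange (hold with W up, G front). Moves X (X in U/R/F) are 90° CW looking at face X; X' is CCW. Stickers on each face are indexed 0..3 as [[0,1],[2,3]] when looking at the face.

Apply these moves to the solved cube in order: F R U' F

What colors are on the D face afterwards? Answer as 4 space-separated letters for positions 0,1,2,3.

Answer: R G Y B

Derivation:
After move 1 (F): F=GGGG U=WWOO R=WRWR D=RRYY L=OYOY
After move 2 (R): R=WWRR U=WGOG F=GRGY D=RBYB B=OBWB
After move 3 (U'): U=GGWO F=OYGY R=GRRR B=WWWB L=OBOY
After move 4 (F): F=GOYY U=GGYB R=WROR D=RGYB L=OROB
Query: D face = RGYB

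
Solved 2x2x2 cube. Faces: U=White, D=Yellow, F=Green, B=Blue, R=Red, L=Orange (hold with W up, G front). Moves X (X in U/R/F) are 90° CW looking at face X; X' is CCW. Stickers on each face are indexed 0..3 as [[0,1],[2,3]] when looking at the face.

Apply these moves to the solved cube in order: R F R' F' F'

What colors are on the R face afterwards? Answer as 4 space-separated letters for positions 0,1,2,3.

Answer: B R Y G

Derivation:
After move 1 (R): R=RRRR U=WGWG F=GYGY D=YBYB B=WBWB
After move 2 (F): F=GGYY U=WGOO R=WRGR D=RRYB L=OYOB
After move 3 (R'): R=RRWG U=WWOW F=GGYO D=RGYY B=BBRB
After move 4 (F'): F=GOGY U=WWRW R=GRRG D=YBYY L=OWOO
After move 5 (F'): F=OYGG U=WWGR R=BRYG D=WOYY L=OWOR
Query: R face = BRYG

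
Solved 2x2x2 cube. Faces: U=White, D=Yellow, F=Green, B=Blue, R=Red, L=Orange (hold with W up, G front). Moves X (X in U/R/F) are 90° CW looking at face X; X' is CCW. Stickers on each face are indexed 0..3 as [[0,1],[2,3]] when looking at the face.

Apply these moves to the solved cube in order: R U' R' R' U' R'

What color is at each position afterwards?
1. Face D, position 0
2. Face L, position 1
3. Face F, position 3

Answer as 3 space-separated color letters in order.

After move 1 (R): R=RRRR U=WGWG F=GYGY D=YBYB B=WBWB
After move 2 (U'): U=GGWW F=OOGY R=GYRR B=RRWB L=WBOO
After move 3 (R'): R=YRGR U=GWWR F=OGGW D=YOYY B=BRBB
After move 4 (R'): R=RRYG U=GBWB F=OWGR D=YGYW B=YROB
After move 5 (U'): U=BBGW F=WBGR R=OWYG B=RROB L=YROO
After move 6 (R'): R=WGOY U=BOGR F=WBGW D=YBYR B=WRGB
Query 1: D[0] = Y
Query 2: L[1] = R
Query 3: F[3] = W

Answer: Y R W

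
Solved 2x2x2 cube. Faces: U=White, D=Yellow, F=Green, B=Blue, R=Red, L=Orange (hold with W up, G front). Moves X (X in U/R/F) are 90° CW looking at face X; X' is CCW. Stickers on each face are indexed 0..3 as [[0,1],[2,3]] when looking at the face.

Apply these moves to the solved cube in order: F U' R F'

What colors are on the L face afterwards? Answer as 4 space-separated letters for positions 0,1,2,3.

Answer: B G O W

Derivation:
After move 1 (F): F=GGGG U=WWOO R=WRWR D=RRYY L=OYOY
After move 2 (U'): U=WOWO F=OYGG R=GGWR B=WRBB L=BBOY
After move 3 (R): R=WGRG U=WYWG F=ORGY D=RBYW B=OROB
After move 4 (F'): F=RYOG U=WYWR R=BGRG D=BYYW L=BGOW
Query: L face = BGOW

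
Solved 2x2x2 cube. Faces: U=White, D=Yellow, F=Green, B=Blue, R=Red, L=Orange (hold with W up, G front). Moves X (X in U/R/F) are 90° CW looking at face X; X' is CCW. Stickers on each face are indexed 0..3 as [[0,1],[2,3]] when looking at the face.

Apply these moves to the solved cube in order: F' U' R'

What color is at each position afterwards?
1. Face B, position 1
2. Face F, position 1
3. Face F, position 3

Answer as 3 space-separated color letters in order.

After move 1 (F'): F=GGGG U=WWRR R=YRYR D=OOYY L=OWOW
After move 2 (U'): U=WRWR F=OWGG R=GGYR B=YRBB L=BBOW
After move 3 (R'): R=GRGY U=WBWY F=ORGR D=OWYG B=YROB
Query 1: B[1] = R
Query 2: F[1] = R
Query 3: F[3] = R

Answer: R R R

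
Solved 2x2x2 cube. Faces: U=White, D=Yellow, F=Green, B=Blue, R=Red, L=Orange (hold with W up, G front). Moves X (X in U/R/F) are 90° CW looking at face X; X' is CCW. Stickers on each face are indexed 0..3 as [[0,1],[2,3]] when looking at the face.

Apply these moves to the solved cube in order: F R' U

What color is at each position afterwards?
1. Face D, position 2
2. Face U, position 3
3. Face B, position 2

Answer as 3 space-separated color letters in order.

After move 1 (F): F=GGGG U=WWOO R=WRWR D=RRYY L=OYOY
After move 2 (R'): R=RRWW U=WBOB F=GWGO D=RGYG B=YBRB
After move 3 (U): U=OWBB F=RRGO R=YBWW B=OYRB L=GWOY
Query 1: D[2] = Y
Query 2: U[3] = B
Query 3: B[2] = R

Answer: Y B R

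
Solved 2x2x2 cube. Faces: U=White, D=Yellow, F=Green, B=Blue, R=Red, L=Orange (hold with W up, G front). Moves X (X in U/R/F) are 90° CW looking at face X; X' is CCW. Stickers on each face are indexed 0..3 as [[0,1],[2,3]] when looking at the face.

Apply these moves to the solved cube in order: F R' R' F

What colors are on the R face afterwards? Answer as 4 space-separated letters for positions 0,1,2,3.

After move 1 (F): F=GGGG U=WWOO R=WRWR D=RRYY L=OYOY
After move 2 (R'): R=RRWW U=WBOB F=GWGO D=RGYG B=YBRB
After move 3 (R'): R=RWRW U=WROY F=GBGB D=RWYO B=GBGB
After move 4 (F): F=GGBB U=WRYY R=OWYW D=RRYO L=OROW
Query: R face = OWYW

Answer: O W Y W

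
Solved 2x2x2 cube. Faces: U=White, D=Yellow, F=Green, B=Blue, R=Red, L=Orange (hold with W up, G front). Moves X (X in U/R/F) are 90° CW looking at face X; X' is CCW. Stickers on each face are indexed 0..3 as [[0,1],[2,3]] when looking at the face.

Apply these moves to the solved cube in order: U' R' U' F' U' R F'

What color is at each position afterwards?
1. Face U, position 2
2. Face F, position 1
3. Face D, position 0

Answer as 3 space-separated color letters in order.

After move 1 (U'): U=WWWW F=OOGG R=GGRR B=RRBB L=BBOO
After move 2 (R'): R=GRGR U=WBWR F=OWGW D=YOYG B=YRYB
After move 3 (U'): U=BRWW F=BBGW R=OWGR B=GRYB L=YROO
After move 4 (F'): F=BWBG U=BROG R=OWYR D=ROYG L=YWOW
After move 5 (U'): U=RGBO F=YWBG R=BWYR B=OWYB L=GROW
After move 6 (R): R=YBRW U=RWBG F=YOBG D=RYYO B=OWGB
After move 7 (F'): F=OGYB U=RWYR R=YBRW D=RWYO L=GGOB
Query 1: U[2] = Y
Query 2: F[1] = G
Query 3: D[0] = R

Answer: Y G R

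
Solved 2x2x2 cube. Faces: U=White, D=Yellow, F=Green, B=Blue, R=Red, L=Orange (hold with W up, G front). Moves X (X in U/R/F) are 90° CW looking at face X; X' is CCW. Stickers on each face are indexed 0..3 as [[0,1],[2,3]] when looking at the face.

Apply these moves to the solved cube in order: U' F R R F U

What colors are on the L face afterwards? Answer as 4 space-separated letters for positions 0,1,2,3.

After move 1 (U'): U=WWWW F=OOGG R=GGRR B=RRBB L=BBOO
After move 2 (F): F=GOGO U=WWOB R=WGWR D=RGYY L=BYOY
After move 3 (R): R=WWRG U=WOOO F=GGGY D=RBYR B=BRWB
After move 4 (R): R=RWGW U=WGOY F=GBGR D=RWYB B=OROB
After move 5 (F): F=GGRB U=WGYY R=OWYW D=GRYB L=BROW
After move 6 (U): U=YWYG F=OWRB R=ORYW B=BROB L=GGOW
Query: L face = GGOW

Answer: G G O W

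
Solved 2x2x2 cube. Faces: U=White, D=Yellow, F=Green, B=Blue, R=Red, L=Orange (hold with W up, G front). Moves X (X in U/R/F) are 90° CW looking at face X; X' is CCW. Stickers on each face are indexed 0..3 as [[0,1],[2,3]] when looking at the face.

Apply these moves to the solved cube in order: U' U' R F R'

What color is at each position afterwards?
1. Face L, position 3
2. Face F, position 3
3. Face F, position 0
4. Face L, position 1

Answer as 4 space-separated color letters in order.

Answer: B R G Y

Derivation:
After move 1 (U'): U=WWWW F=OOGG R=GGRR B=RRBB L=BBOO
After move 2 (U'): U=WWWW F=BBGG R=OORR B=GGBB L=RROO
After move 3 (R): R=RORO U=WBWG F=BYGY D=YBYG B=WGWB
After move 4 (F): F=GBYY U=WBOR R=WOGO D=RRYG L=RYOB
After move 5 (R'): R=OOWG U=WWOW F=GBYR D=RBYY B=GGRB
Query 1: L[3] = B
Query 2: F[3] = R
Query 3: F[0] = G
Query 4: L[1] = Y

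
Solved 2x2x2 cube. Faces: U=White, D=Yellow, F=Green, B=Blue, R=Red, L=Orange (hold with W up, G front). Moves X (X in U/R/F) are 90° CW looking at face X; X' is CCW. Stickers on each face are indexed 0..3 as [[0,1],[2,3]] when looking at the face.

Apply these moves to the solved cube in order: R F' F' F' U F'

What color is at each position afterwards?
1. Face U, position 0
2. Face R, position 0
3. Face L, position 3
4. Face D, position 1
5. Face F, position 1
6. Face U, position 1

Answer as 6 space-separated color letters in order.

After move 1 (R): R=RRRR U=WGWG F=GYGY D=YBYB B=WBWB
After move 2 (F'): F=YYGG U=WGRR R=BRYR D=OOYB L=OGOW
After move 3 (F'): F=YGYG U=WGBY R=OROR D=GWYB L=OROR
After move 4 (F'): F=GGYY U=WGOO R=WRGR D=RRYB L=OYOB
After move 5 (U): U=OWOG F=WRYY R=WBGR B=OYWB L=GGOB
After move 6 (F'): F=RYWY U=OWWG R=RBRR D=GBYB L=GGOO
Query 1: U[0] = O
Query 2: R[0] = R
Query 3: L[3] = O
Query 4: D[1] = B
Query 5: F[1] = Y
Query 6: U[1] = W

Answer: O R O B Y W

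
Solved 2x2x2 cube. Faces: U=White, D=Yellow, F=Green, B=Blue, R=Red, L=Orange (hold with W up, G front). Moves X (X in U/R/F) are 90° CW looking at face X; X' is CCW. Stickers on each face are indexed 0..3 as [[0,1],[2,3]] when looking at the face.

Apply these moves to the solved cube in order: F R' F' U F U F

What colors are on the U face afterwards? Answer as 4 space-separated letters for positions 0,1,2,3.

After move 1 (F): F=GGGG U=WWOO R=WRWR D=RRYY L=OYOY
After move 2 (R'): R=RRWW U=WBOB F=GWGO D=RGYG B=YBRB
After move 3 (F'): F=WOGG U=WBRW R=GRRW D=YYYG L=OBOO
After move 4 (U): U=RWWB F=GRGG R=YBRW B=OBRB L=WOOO
After move 5 (F): F=GGGR U=RWOO R=WBBW D=RYYG L=WYOY
After move 6 (U): U=OROW F=WBGR R=OBBW B=WYRB L=GGOY
After move 7 (F): F=GWRB U=ORYG R=OBWW D=BOYG L=GROY
Query: U face = ORYG

Answer: O R Y G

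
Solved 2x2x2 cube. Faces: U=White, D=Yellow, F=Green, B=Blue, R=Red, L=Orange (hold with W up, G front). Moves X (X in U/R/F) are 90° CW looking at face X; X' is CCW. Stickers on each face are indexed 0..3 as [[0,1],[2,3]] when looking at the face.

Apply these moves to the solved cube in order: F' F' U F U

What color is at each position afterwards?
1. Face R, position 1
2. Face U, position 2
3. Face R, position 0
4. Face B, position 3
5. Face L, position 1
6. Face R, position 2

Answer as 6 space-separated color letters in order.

Answer: R G O B O W

Derivation:
After move 1 (F'): F=GGGG U=WWRR R=YRYR D=OOYY L=OWOW
After move 2 (F'): F=GGGG U=WWYY R=OROR D=WWYY L=OROR
After move 3 (U): U=YWYW F=ORGG R=BBOR B=ORBB L=GGOR
After move 4 (F): F=GOGR U=YWRG R=YBWR D=OBYY L=GWOW
After move 5 (U): U=RYGW F=YBGR R=ORWR B=GWBB L=GOOW
Query 1: R[1] = R
Query 2: U[2] = G
Query 3: R[0] = O
Query 4: B[3] = B
Query 5: L[1] = O
Query 6: R[2] = W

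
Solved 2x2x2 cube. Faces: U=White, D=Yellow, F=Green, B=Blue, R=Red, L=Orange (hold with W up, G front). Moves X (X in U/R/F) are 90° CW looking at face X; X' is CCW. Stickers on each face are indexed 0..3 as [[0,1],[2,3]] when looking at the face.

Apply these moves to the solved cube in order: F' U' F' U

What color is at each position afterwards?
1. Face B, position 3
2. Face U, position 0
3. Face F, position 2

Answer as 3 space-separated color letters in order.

Answer: B G O

Derivation:
After move 1 (F'): F=GGGG U=WWRR R=YRYR D=OOYY L=OWOW
After move 2 (U'): U=WRWR F=OWGG R=GGYR B=YRBB L=BBOW
After move 3 (F'): F=WGOG U=WRGY R=OGOR D=BWYY L=BROW
After move 4 (U): U=GWYR F=OGOG R=YROR B=BRBB L=WGOW
Query 1: B[3] = B
Query 2: U[0] = G
Query 3: F[2] = O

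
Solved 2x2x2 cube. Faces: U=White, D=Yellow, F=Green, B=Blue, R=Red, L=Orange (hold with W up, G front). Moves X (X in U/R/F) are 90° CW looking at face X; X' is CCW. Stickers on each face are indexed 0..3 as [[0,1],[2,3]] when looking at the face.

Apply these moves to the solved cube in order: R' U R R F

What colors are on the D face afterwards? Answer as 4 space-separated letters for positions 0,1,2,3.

After move 1 (R'): R=RRRR U=WBWB F=GWGW D=YGYG B=YBYB
After move 2 (U): U=WWBB F=RRGW R=YBRR B=OOYB L=GWOO
After move 3 (R): R=RYRB U=WRBW F=RGGG D=YYYO B=BOWB
After move 4 (R): R=RRBY U=WGBG F=RYGO D=YWYB B=WORB
After move 5 (F): F=GROY U=WGOW R=BRGY D=BRYB L=GYOW
Query: D face = BRYB

Answer: B R Y B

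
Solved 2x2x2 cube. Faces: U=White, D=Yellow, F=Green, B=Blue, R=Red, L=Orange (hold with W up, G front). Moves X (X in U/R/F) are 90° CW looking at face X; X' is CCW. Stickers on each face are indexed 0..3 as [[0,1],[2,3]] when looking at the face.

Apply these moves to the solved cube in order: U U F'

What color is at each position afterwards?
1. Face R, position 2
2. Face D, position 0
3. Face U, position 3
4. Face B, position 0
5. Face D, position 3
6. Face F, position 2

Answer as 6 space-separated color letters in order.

After move 1 (U): U=WWWW F=RRGG R=BBRR B=OOBB L=GGOO
After move 2 (U): U=WWWW F=BBGG R=OORR B=GGBB L=RROO
After move 3 (F'): F=BGBG U=WWOR R=YOYR D=ROYY L=RWOW
Query 1: R[2] = Y
Query 2: D[0] = R
Query 3: U[3] = R
Query 4: B[0] = G
Query 5: D[3] = Y
Query 6: F[2] = B

Answer: Y R R G Y B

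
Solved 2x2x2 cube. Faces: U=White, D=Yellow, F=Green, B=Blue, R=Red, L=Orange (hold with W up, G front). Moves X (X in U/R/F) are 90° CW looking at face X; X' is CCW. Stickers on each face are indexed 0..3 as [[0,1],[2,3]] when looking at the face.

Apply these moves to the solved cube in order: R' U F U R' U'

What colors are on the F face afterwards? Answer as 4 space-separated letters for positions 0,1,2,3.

Answer: G R W W

Derivation:
After move 1 (R'): R=RRRR U=WBWB F=GWGW D=YGYG B=YBYB
After move 2 (U): U=WWBB F=RRGW R=YBRR B=OOYB L=GWOO
After move 3 (F): F=GRWR U=WWOW R=BBBR D=RYYG L=GYOG
After move 4 (U): U=OWWW F=BBWR R=OOBR B=GYYB L=GROG
After move 5 (R'): R=OROB U=OYWG F=BWWW D=RBYR B=GYYB
After move 6 (U'): U=YGOW F=GRWW R=BWOB B=ORYB L=GYOG
Query: F face = GRWW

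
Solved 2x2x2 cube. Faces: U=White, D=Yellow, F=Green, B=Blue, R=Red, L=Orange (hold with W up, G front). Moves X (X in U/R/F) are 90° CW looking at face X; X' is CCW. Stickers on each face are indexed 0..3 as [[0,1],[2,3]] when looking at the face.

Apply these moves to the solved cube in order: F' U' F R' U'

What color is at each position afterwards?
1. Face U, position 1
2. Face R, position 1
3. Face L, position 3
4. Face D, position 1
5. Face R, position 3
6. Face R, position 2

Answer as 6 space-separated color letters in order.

After move 1 (F'): F=GGGG U=WWRR R=YRYR D=OOYY L=OWOW
After move 2 (U'): U=WRWR F=OWGG R=GGYR B=YRBB L=BBOW
After move 3 (F): F=GOGW U=WRWB R=WGRR D=YGYY L=BOOO
After move 4 (R'): R=GRWR U=WBWY F=GRGB D=YOYW B=YRGB
After move 5 (U'): U=BYWW F=BOGB R=GRWR B=GRGB L=YROO
Query 1: U[1] = Y
Query 2: R[1] = R
Query 3: L[3] = O
Query 4: D[1] = O
Query 5: R[3] = R
Query 6: R[2] = W

Answer: Y R O O R W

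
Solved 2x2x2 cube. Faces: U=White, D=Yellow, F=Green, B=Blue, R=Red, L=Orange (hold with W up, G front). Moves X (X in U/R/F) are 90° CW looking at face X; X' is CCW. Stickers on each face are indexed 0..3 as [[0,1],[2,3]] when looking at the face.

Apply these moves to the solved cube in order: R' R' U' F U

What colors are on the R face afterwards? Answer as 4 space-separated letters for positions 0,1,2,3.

After move 1 (R'): R=RRRR U=WBWB F=GWGW D=YGYG B=YBYB
After move 2 (R'): R=RRRR U=WYWY F=GBGB D=YWYW B=GBGB
After move 3 (U'): U=YYWW F=OOGB R=GBRR B=RRGB L=GBOO
After move 4 (F): F=GOBO U=YYOB R=WBWR D=RGYW L=GYOW
After move 5 (U): U=OYBY F=WBBO R=RRWR B=GYGB L=GOOW
Query: R face = RRWR

Answer: R R W R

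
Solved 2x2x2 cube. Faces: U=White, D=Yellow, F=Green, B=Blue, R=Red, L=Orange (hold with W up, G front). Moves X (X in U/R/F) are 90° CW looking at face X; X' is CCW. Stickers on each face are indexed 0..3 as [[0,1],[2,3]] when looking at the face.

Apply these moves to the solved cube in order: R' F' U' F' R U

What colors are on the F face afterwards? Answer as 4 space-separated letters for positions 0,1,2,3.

After move 1 (R'): R=RRRR U=WBWB F=GWGW D=YGYG B=YBYB
After move 2 (F'): F=WWGG U=WBRR R=GRYR D=OOYG L=OBOW
After move 3 (U'): U=BRWR F=OBGG R=WWYR B=GRYB L=YBOW
After move 4 (F'): F=BGOG U=BRWY R=OWOR D=BWYG L=YROW
After move 5 (R): R=OORW U=BGWG F=BWOG D=BYYG B=YRRB
After move 6 (U): U=WBGG F=OOOG R=YRRW B=YRRB L=BWOW
Query: F face = OOOG

Answer: O O O G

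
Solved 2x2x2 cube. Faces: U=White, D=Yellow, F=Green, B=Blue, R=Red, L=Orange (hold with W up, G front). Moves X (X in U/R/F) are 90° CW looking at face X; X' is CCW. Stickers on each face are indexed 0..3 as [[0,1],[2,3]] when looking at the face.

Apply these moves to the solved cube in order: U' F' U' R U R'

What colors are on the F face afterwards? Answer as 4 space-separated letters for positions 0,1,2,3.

Answer: Y W O W

Derivation:
After move 1 (U'): U=WWWW F=OOGG R=GGRR B=RRBB L=BBOO
After move 2 (F'): F=OGOG U=WWGR R=YGYR D=BOYY L=BWOW
After move 3 (U'): U=WRWG F=BWOG R=OGYR B=YGBB L=RROW
After move 4 (R): R=YORG U=WWWG F=BOOY D=BBYY B=GGRB
After move 5 (U): U=WWGW F=YOOY R=GGRG B=RRRB L=BOOW
After move 6 (R'): R=GGGR U=WRGR F=YWOW D=BOYY B=YRBB
Query: F face = YWOW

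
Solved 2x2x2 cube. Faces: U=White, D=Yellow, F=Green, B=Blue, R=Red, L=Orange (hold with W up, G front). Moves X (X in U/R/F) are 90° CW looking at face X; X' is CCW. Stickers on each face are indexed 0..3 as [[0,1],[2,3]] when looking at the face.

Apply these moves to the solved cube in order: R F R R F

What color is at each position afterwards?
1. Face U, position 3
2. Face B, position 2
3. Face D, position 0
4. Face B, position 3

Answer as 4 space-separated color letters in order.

Answer: Y G R B

Derivation:
After move 1 (R): R=RRRR U=WGWG F=GYGY D=YBYB B=WBWB
After move 2 (F): F=GGYY U=WGOO R=WRGR D=RRYB L=OYOB
After move 3 (R): R=GWRR U=WGOY F=GRYB D=RWYW B=OBGB
After move 4 (R): R=RGRW U=WROB F=GWYW D=RGYO B=YBGB
After move 5 (F): F=YGWW U=WRBY R=OGBW D=RRYO L=OROG
Query 1: U[3] = Y
Query 2: B[2] = G
Query 3: D[0] = R
Query 4: B[3] = B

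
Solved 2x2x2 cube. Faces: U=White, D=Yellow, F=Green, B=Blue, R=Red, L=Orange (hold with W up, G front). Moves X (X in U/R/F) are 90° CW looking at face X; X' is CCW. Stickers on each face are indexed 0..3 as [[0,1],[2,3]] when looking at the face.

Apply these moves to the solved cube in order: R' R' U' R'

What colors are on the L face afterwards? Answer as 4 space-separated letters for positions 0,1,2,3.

After move 1 (R'): R=RRRR U=WBWB F=GWGW D=YGYG B=YBYB
After move 2 (R'): R=RRRR U=WYWY F=GBGB D=YWYW B=GBGB
After move 3 (U'): U=YYWW F=OOGB R=GBRR B=RRGB L=GBOO
After move 4 (R'): R=BRGR U=YGWR F=OYGW D=YOYB B=WRWB
Query: L face = GBOO

Answer: G B O O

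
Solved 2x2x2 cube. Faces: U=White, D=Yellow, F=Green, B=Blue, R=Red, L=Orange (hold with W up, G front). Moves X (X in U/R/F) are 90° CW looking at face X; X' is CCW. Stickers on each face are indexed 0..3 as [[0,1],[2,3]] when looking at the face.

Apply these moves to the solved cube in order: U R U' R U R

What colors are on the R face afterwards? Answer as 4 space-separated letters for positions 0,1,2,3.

Answer: B W Y B

Derivation:
After move 1 (U): U=WWWW F=RRGG R=BBRR B=OOBB L=GGOO
After move 2 (R): R=RBRB U=WRWG F=RYGY D=YBYO B=WOWB
After move 3 (U'): U=RGWW F=GGGY R=RYRB B=RBWB L=WOOO
After move 4 (R): R=RRBY U=RGWY F=GBGO D=YWYR B=WBGB
After move 5 (U): U=WRYG F=RRGO R=WBBY B=WOGB L=GBOO
After move 6 (R): R=BWYB U=WRYO F=RWGR D=YGYW B=GORB
Query: R face = BWYB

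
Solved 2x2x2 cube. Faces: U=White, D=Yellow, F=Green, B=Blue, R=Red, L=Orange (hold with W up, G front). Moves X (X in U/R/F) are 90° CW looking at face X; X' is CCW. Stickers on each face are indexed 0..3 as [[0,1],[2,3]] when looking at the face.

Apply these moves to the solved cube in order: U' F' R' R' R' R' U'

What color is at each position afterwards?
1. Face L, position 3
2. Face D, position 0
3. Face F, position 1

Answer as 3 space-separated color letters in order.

Answer: W B W

Derivation:
After move 1 (U'): U=WWWW F=OOGG R=GGRR B=RRBB L=BBOO
After move 2 (F'): F=OGOG U=WWGR R=YGYR D=BOYY L=BWOW
After move 3 (R'): R=GRYY U=WBGR F=OWOR D=BGYG B=YROB
After move 4 (R'): R=RYGY U=WOGY F=OBOR D=BWYR B=GRGB
After move 5 (R'): R=YYRG U=WGGG F=OOOY D=BBYR B=RRWB
After move 6 (R'): R=YGYR U=WWGR F=OGOG D=BOYY B=RRBB
After move 7 (U'): U=WRWG F=BWOG R=OGYR B=YGBB L=RROW
Query 1: L[3] = W
Query 2: D[0] = B
Query 3: F[1] = W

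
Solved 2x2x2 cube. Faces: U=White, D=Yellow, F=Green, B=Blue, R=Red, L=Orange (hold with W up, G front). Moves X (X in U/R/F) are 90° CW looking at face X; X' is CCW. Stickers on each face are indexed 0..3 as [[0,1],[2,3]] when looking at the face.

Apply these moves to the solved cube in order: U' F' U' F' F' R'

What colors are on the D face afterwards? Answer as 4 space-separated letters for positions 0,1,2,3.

Answer: G O Y B

Derivation:
After move 1 (U'): U=WWWW F=OOGG R=GGRR B=RRBB L=BBOO
After move 2 (F'): F=OGOG U=WWGR R=YGYR D=BOYY L=BWOW
After move 3 (U'): U=WRWG F=BWOG R=OGYR B=YGBB L=RROW
After move 4 (F'): F=WGBO U=WROY R=OGBR D=RWYY L=RGOW
After move 5 (F'): F=GOWB U=WROB R=WGRR D=GWYY L=RYOO
After move 6 (R'): R=GRWR U=WBOY F=GRWB D=GOYB B=YGWB
Query: D face = GOYB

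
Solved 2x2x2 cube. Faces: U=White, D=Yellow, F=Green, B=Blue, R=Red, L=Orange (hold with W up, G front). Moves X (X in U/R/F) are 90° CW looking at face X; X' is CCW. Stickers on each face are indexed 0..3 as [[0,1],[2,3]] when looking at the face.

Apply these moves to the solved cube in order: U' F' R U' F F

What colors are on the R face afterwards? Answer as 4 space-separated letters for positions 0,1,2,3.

Answer: W O R G

Derivation:
After move 1 (U'): U=WWWW F=OOGG R=GGRR B=RRBB L=BBOO
After move 2 (F'): F=OGOG U=WWGR R=YGYR D=BOYY L=BWOW
After move 3 (R): R=YYRG U=WGGG F=OOOY D=BBYR B=RRWB
After move 4 (U'): U=GGWG F=BWOY R=OORG B=YYWB L=RROW
After move 5 (F): F=OBYW U=GGWR R=WOGG D=ROYR L=RBOB
After move 6 (F): F=YOWB U=GGBB R=WORG D=GWYR L=RROO
Query: R face = WORG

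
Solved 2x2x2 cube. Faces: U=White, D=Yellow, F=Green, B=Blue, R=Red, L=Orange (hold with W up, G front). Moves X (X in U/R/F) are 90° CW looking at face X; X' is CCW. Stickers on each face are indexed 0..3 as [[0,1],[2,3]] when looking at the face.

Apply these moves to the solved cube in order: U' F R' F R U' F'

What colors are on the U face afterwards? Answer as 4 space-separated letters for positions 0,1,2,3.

Answer: G W G W

Derivation:
After move 1 (U'): U=WWWW F=OOGG R=GGRR B=RRBB L=BBOO
After move 2 (F): F=GOGO U=WWOB R=WGWR D=RGYY L=BYOY
After move 3 (R'): R=GRWW U=WBOR F=GWGB D=ROYO B=YRGB
After move 4 (F): F=GGBW U=WBYY R=ORRW D=WGYO L=BROO
After move 5 (R): R=ROWR U=WGYW F=GGBO D=WGYY B=YRBB
After move 6 (U'): U=GWWY F=BRBO R=GGWR B=ROBB L=YROO
After move 7 (F'): F=ROBB U=GWGW R=GGWR D=ROYY L=YYOW
Query: U face = GWGW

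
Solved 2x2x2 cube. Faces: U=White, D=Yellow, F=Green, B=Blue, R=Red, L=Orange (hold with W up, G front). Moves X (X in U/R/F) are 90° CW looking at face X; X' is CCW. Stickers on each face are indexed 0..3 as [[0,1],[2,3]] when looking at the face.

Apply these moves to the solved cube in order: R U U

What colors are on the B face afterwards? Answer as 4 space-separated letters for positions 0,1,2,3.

After move 1 (R): R=RRRR U=WGWG F=GYGY D=YBYB B=WBWB
After move 2 (U): U=WWGG F=RRGY R=WBRR B=OOWB L=GYOO
After move 3 (U): U=GWGW F=WBGY R=OORR B=GYWB L=RROO
Query: B face = GYWB

Answer: G Y W B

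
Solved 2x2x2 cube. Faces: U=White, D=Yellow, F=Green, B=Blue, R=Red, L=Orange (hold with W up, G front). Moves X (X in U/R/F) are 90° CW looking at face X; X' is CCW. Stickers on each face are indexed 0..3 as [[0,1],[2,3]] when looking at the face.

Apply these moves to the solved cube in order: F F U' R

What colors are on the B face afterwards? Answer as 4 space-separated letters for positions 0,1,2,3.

After move 1 (F): F=GGGG U=WWOO R=WRWR D=RRYY L=OYOY
After move 2 (F): F=GGGG U=WWYY R=OROR D=WWYY L=OROR
After move 3 (U'): U=WYWY F=ORGG R=GGOR B=ORBB L=BBOR
After move 4 (R): R=OGRG U=WRWG F=OWGY D=WBYO B=YRYB
Query: B face = YRYB

Answer: Y R Y B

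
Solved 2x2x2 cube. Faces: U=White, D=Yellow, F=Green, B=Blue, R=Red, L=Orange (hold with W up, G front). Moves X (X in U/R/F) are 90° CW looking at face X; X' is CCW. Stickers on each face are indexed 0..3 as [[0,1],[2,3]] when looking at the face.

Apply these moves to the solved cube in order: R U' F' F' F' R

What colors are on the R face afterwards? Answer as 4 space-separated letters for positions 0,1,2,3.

Answer: W W R Y

Derivation:
After move 1 (R): R=RRRR U=WGWG F=GYGY D=YBYB B=WBWB
After move 2 (U'): U=GGWW F=OOGY R=GYRR B=RRWB L=WBOO
After move 3 (F'): F=OYOG U=GGGR R=BYYR D=BOYB L=WWOW
After move 4 (F'): F=YGOO U=GGBY R=OYBR D=WWYB L=WROG
After move 5 (F'): F=GOYO U=GGOB R=WYWR D=RGYB L=WYOB
After move 6 (R): R=WWRY U=GOOO F=GGYB D=RWYR B=BRGB
Query: R face = WWRY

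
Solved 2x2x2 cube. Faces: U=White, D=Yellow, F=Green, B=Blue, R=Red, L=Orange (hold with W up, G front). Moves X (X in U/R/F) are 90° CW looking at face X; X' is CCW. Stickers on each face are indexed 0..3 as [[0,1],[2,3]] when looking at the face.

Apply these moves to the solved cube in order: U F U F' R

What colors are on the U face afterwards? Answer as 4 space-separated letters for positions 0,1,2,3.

After move 1 (U): U=WWWW F=RRGG R=BBRR B=OOBB L=GGOO
After move 2 (F): F=GRGR U=WWOG R=WBWR D=RBYY L=GYOY
After move 3 (U): U=OWGW F=WBGR R=OOWR B=GYBB L=GROY
After move 4 (F'): F=BRWG U=OWOW R=BORR D=RYYY L=GWOG
After move 5 (R): R=RBRO U=OROG F=BYWY D=RBYG B=WYWB
Query: U face = OROG

Answer: O R O G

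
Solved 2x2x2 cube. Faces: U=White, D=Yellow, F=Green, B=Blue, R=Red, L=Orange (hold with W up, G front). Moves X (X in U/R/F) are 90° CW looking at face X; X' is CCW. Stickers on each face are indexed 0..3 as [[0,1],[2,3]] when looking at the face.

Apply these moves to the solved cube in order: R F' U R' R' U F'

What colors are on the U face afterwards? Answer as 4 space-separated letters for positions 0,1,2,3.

After move 1 (R): R=RRRR U=WGWG F=GYGY D=YBYB B=WBWB
After move 2 (F'): F=YYGG U=WGRR R=BRYR D=OOYB L=OGOW
After move 3 (U): U=RWRG F=BRGG R=WBYR B=OGWB L=YYOW
After move 4 (R'): R=BRWY U=RWRO F=BWGG D=ORYG B=BGOB
After move 5 (R'): R=RYBW U=RORB F=BWGO D=OWYG B=GGRB
After move 6 (U): U=RRBO F=RYGO R=GGBW B=YYRB L=BWOW
After move 7 (F'): F=YORG U=RRGB R=WGOW D=WWYG L=BOOB
Query: U face = RRGB

Answer: R R G B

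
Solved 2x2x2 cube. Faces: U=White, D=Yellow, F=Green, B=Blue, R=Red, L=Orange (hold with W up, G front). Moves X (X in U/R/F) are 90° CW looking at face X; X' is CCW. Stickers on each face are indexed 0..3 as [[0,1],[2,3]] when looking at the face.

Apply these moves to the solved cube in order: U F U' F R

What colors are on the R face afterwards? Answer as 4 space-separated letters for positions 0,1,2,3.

After move 1 (U): U=WWWW F=RRGG R=BBRR B=OOBB L=GGOO
After move 2 (F): F=GRGR U=WWOG R=WBWR D=RBYY L=GYOY
After move 3 (U'): U=WGWO F=GYGR R=GRWR B=WBBB L=OOOY
After move 4 (F): F=GGRY U=WGYO R=WROR D=WGYY L=OROB
After move 5 (R): R=OWRR U=WGYY F=GGRY D=WBYW B=OBGB
Query: R face = OWRR

Answer: O W R R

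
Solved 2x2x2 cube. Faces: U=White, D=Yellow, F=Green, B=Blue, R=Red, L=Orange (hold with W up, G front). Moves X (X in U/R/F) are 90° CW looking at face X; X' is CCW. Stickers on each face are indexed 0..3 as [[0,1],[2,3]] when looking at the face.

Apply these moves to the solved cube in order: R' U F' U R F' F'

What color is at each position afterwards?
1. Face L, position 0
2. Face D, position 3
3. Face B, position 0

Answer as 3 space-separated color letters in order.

After move 1 (R'): R=RRRR U=WBWB F=GWGW D=YGYG B=YBYB
After move 2 (U): U=WWBB F=RRGW R=YBRR B=OOYB L=GWOO
After move 3 (F'): F=RWRG U=WWYR R=GBYR D=WOYG L=GBOB
After move 4 (U): U=YWRW F=GBRG R=OOYR B=GBYB L=RWOB
After move 5 (R): R=YORO U=YBRG F=GORG D=WYYG B=WBWB
After move 6 (F'): F=OGGR U=YBYR R=YOWO D=WBYG L=RGOR
After move 7 (F'): F=GROG U=YBYW R=BOWO D=GRYG L=RROY
Query 1: L[0] = R
Query 2: D[3] = G
Query 3: B[0] = W

Answer: R G W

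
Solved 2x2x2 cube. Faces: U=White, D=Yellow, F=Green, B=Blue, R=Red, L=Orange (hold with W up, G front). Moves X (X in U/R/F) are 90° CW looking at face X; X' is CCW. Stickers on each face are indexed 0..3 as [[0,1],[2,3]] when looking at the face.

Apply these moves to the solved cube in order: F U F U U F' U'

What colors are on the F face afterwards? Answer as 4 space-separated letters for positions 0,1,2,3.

After move 1 (F): F=GGGG U=WWOO R=WRWR D=RRYY L=OYOY
After move 2 (U): U=OWOW F=WRGG R=BBWR B=OYBB L=GGOY
After move 3 (F): F=GWGR U=OWYG R=OBWR D=WBYY L=GROR
After move 4 (U): U=YOGW F=OBGR R=OYWR B=GRBB L=GWOR
After move 5 (U): U=GYWO F=OYGR R=GRWR B=GWBB L=OBOR
After move 6 (F'): F=YROG U=GYGW R=BRWR D=BRYY L=OOOW
After move 7 (U'): U=YWGG F=OOOG R=YRWR B=BRBB L=GWOW
Query: F face = OOOG

Answer: O O O G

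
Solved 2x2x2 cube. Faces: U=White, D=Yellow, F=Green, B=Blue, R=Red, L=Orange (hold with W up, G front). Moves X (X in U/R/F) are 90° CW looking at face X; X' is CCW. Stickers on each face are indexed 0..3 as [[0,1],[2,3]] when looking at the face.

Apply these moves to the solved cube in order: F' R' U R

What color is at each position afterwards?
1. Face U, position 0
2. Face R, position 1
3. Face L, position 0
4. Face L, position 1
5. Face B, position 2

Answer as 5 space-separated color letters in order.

After move 1 (F'): F=GGGG U=WWRR R=YRYR D=OOYY L=OWOW
After move 2 (R'): R=RRYY U=WBRB F=GWGR D=OGYG B=YBOB
After move 3 (U): U=RWBB F=RRGR R=YBYY B=OWOB L=GWOW
After move 4 (R): R=YYYB U=RRBR F=RGGG D=OOYO B=BWWB
Query 1: U[0] = R
Query 2: R[1] = Y
Query 3: L[0] = G
Query 4: L[1] = W
Query 5: B[2] = W

Answer: R Y G W W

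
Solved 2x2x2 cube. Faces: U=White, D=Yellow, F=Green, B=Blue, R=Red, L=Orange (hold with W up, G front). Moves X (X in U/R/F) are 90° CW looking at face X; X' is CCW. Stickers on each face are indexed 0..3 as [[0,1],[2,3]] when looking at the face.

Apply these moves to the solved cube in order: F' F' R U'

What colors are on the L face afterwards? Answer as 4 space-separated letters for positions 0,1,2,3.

Answer: Y B O R

Derivation:
After move 1 (F'): F=GGGG U=WWRR R=YRYR D=OOYY L=OWOW
After move 2 (F'): F=GGGG U=WWYY R=OROR D=WWYY L=OROR
After move 3 (R): R=OORR U=WGYG F=GWGY D=WBYB B=YBWB
After move 4 (U'): U=GGWY F=ORGY R=GWRR B=OOWB L=YBOR
Query: L face = YBOR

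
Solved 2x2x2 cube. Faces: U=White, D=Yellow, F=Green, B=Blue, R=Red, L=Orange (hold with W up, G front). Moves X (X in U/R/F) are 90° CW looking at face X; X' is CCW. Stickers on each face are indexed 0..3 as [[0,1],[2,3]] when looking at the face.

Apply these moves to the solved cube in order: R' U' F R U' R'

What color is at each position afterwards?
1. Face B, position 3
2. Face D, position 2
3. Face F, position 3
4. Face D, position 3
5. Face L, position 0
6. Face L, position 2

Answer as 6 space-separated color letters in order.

After move 1 (R'): R=RRRR U=WBWB F=GWGW D=YGYG B=YBYB
After move 2 (U'): U=BBWW F=OOGW R=GWRR B=RRYB L=YBOO
After move 3 (F): F=GOWO U=BBOB R=WWWR D=RGYG L=YYOG
After move 4 (R): R=WWRW U=BOOO F=GGWG D=RYYR B=BRBB
After move 5 (U'): U=OOBO F=YYWG R=GGRW B=WWBB L=BROG
After move 6 (R'): R=GWGR U=OBBW F=YOWO D=RYYG B=RWYB
Query 1: B[3] = B
Query 2: D[2] = Y
Query 3: F[3] = O
Query 4: D[3] = G
Query 5: L[0] = B
Query 6: L[2] = O

Answer: B Y O G B O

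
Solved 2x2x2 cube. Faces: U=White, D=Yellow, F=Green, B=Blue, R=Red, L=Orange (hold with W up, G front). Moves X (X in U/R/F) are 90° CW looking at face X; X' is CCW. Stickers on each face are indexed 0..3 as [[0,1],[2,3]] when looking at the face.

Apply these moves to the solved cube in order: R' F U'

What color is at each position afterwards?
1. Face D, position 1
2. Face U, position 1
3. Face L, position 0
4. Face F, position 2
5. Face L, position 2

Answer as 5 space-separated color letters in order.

After move 1 (R'): R=RRRR U=WBWB F=GWGW D=YGYG B=YBYB
After move 2 (F): F=GGWW U=WBOO R=WRBR D=RRYG L=OYOG
After move 3 (U'): U=BOWO F=OYWW R=GGBR B=WRYB L=YBOG
Query 1: D[1] = R
Query 2: U[1] = O
Query 3: L[0] = Y
Query 4: F[2] = W
Query 5: L[2] = O

Answer: R O Y W O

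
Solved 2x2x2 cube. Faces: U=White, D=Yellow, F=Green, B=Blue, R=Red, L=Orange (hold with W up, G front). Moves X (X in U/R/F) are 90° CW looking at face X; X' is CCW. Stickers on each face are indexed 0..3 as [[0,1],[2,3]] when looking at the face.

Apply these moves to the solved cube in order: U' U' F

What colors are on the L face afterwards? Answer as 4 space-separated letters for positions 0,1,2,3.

Answer: R Y O Y

Derivation:
After move 1 (U'): U=WWWW F=OOGG R=GGRR B=RRBB L=BBOO
After move 2 (U'): U=WWWW F=BBGG R=OORR B=GGBB L=RROO
After move 3 (F): F=GBGB U=WWOR R=WOWR D=ROYY L=RYOY
Query: L face = RYOY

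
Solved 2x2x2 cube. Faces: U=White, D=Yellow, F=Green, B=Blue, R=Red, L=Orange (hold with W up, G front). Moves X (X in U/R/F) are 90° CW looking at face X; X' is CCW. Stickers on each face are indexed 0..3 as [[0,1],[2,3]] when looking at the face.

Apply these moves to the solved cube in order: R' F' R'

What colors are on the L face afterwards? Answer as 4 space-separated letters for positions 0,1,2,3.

After move 1 (R'): R=RRRR U=WBWB F=GWGW D=YGYG B=YBYB
After move 2 (F'): F=WWGG U=WBRR R=GRYR D=OOYG L=OBOW
After move 3 (R'): R=RRGY U=WYRY F=WBGR D=OWYG B=GBOB
Query: L face = OBOW

Answer: O B O W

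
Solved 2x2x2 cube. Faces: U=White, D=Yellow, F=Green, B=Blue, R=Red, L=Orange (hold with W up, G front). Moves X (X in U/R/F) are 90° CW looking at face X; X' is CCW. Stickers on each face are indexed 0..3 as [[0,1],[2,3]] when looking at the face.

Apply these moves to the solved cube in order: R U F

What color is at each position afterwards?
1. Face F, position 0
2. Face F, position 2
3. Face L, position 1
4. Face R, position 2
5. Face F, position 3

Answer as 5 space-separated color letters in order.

After move 1 (R): R=RRRR U=WGWG F=GYGY D=YBYB B=WBWB
After move 2 (U): U=WWGG F=RRGY R=WBRR B=OOWB L=GYOO
After move 3 (F): F=GRYR U=WWOY R=GBGR D=RWYB L=GYOB
Query 1: F[0] = G
Query 2: F[2] = Y
Query 3: L[1] = Y
Query 4: R[2] = G
Query 5: F[3] = R

Answer: G Y Y G R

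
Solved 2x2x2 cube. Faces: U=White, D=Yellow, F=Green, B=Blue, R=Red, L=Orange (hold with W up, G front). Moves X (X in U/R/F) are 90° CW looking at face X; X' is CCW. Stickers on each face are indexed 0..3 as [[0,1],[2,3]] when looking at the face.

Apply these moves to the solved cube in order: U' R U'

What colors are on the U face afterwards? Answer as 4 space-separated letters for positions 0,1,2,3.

After move 1 (U'): U=WWWW F=OOGG R=GGRR B=RRBB L=BBOO
After move 2 (R): R=RGRG U=WOWG F=OYGY D=YBYR B=WRWB
After move 3 (U'): U=OGWW F=BBGY R=OYRG B=RGWB L=WROO
Query: U face = OGWW

Answer: O G W W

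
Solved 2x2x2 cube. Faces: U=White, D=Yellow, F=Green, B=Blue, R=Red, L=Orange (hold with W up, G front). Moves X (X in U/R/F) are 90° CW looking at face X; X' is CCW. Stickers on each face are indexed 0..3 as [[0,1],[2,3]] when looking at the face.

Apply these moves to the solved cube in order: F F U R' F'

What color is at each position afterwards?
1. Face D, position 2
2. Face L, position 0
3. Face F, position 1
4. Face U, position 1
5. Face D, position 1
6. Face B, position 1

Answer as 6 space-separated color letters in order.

After move 1 (F): F=GGGG U=WWOO R=WRWR D=RRYY L=OYOY
After move 2 (F): F=GGGG U=WWYY R=OROR D=WWYY L=OROR
After move 3 (U): U=YWYW F=ORGG R=BBOR B=ORBB L=GGOR
After move 4 (R'): R=BRBO U=YBYO F=OWGW D=WRYG B=YRWB
After move 5 (F'): F=WWOG U=YBBB R=RRWO D=GRYG L=GOOY
Query 1: D[2] = Y
Query 2: L[0] = G
Query 3: F[1] = W
Query 4: U[1] = B
Query 5: D[1] = R
Query 6: B[1] = R

Answer: Y G W B R R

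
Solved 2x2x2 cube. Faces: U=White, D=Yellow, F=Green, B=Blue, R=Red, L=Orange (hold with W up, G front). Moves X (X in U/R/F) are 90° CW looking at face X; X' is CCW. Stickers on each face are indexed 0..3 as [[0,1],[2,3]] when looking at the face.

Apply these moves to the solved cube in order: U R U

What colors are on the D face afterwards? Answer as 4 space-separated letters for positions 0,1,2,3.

Answer: Y B Y O

Derivation:
After move 1 (U): U=WWWW F=RRGG R=BBRR B=OOBB L=GGOO
After move 2 (R): R=RBRB U=WRWG F=RYGY D=YBYO B=WOWB
After move 3 (U): U=WWGR F=RBGY R=WORB B=GGWB L=RYOO
Query: D face = YBYO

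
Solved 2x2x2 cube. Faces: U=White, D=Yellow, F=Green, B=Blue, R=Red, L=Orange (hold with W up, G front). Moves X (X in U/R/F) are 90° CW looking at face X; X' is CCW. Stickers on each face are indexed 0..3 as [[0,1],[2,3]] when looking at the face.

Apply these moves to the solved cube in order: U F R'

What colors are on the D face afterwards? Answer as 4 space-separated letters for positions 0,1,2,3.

Answer: R R Y R

Derivation:
After move 1 (U): U=WWWW F=RRGG R=BBRR B=OOBB L=GGOO
After move 2 (F): F=GRGR U=WWOG R=WBWR D=RBYY L=GYOY
After move 3 (R'): R=BRWW U=WBOO F=GWGG D=RRYR B=YOBB
Query: D face = RRYR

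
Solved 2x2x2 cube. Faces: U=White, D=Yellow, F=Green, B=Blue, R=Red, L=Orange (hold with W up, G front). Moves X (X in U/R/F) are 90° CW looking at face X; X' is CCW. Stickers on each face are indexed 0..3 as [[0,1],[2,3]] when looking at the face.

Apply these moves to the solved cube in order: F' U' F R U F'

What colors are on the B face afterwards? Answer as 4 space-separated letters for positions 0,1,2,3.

Answer: B O R B

Derivation:
After move 1 (F'): F=GGGG U=WWRR R=YRYR D=OOYY L=OWOW
After move 2 (U'): U=WRWR F=OWGG R=GGYR B=YRBB L=BBOW
After move 3 (F): F=GOGW U=WRWB R=WGRR D=YGYY L=BOOO
After move 4 (R): R=RWRG U=WOWW F=GGGY D=YBYY B=BRRB
After move 5 (U): U=WWWO F=RWGY R=BRRG B=BORB L=GGOO
After move 6 (F'): F=WYRG U=WWBR R=BRYG D=GOYY L=GOOW
Query: B face = BORB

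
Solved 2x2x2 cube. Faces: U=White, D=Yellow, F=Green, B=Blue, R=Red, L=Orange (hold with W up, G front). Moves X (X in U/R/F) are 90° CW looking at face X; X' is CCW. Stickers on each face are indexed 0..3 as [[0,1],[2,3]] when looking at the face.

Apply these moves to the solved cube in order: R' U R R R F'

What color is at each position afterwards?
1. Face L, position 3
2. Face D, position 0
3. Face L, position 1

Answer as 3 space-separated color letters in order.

Answer: B W O

Derivation:
After move 1 (R'): R=RRRR U=WBWB F=GWGW D=YGYG B=YBYB
After move 2 (U): U=WWBB F=RRGW R=YBRR B=OOYB L=GWOO
After move 3 (R): R=RYRB U=WRBW F=RGGG D=YYYO B=BOWB
After move 4 (R): R=RRBY U=WGBG F=RYGO D=YWYB B=WORB
After move 5 (R): R=BRYR U=WYBO F=RWGB D=YRYW B=GOGB
After move 6 (F'): F=WBRG U=WYBY R=RRYR D=WOYW L=GOOB
Query 1: L[3] = B
Query 2: D[0] = W
Query 3: L[1] = O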